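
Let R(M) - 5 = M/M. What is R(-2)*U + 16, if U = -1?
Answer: 10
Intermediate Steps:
R(M) = 6 (R(M) = 5 + M/M = 5 + 1 = 6)
R(-2)*U + 16 = 6*(-1) + 16 = -6 + 16 = 10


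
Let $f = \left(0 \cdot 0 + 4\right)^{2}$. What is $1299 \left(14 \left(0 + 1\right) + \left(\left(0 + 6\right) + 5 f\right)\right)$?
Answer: $129900$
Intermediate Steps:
$f = 16$ ($f = \left(0 + 4\right)^{2} = 4^{2} = 16$)
$1299 \left(14 \left(0 + 1\right) + \left(\left(0 + 6\right) + 5 f\right)\right) = 1299 \left(14 \left(0 + 1\right) + \left(\left(0 + 6\right) + 5 \cdot 16\right)\right) = 1299 \left(14 \cdot 1 + \left(6 + 80\right)\right) = 1299 \left(14 + 86\right) = 1299 \cdot 100 = 129900$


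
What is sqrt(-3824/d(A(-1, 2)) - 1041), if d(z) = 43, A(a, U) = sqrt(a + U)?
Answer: I*sqrt(2089241)/43 ≈ 33.614*I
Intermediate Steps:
A(a, U) = sqrt(U + a)
sqrt(-3824/d(A(-1, 2)) - 1041) = sqrt(-3824/43 - 1041) = sqrt(-48587/43) = I*sqrt(2089241)/43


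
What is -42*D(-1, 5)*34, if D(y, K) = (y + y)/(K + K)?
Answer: 1428/5 ≈ 285.60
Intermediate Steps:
D(y, K) = y/K (D(y, K) = (2*y)/((2*K)) = (2*y)*(1/(2*K)) = y/K)
-42*D(-1, 5)*34 = -(-42)/5*34 = -42*(-1/5)*34 = (42/5)*34 = 1428/5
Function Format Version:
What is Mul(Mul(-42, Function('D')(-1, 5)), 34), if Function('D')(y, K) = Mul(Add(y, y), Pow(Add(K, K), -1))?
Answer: Rational(1428, 5) ≈ 285.60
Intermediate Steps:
Function('D')(y, K) = Mul(y, Pow(K, -1)) (Function('D')(y, K) = Mul(Mul(2, y), Pow(Mul(2, K), -1)) = Mul(Mul(2, y), Mul(Rational(1, 2), Pow(K, -1))) = Mul(y, Pow(K, -1)))
Mul(Mul(-42, Function('D')(-1, 5)), 34) = Mul(Mul(-42, Mul(-1, Pow(5, -1))), 34) = Mul(Mul(-42, Mul(-1, Rational(1, 5))), 34) = Mul(Mul(-42, Rational(-1, 5)), 34) = Mul(Rational(42, 5), 34) = Rational(1428, 5)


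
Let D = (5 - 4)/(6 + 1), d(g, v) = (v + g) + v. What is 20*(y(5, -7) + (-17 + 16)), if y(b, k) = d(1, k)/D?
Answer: -1840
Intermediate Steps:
d(g, v) = g + 2*v (d(g, v) = (g + v) + v = g + 2*v)
D = 1/7 ≈ 0.14286
y(b, k) = 7 + 14*k (y(b, k) = (1 + 2*k)/(1/7) = (1 + 2*k)*7 = 7 + 14*k)
20*(y(5, -7) + (-17 + 16)) = 20*((7 + 14*(-7)) + (-17 + 16)) = 20*((7 - 98) - 1) = 20*(-91 - 1) = 20*(-92) = -1840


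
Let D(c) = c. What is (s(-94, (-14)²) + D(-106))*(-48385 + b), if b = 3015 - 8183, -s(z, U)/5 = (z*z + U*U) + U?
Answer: 12710590338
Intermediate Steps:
s(z, U) = -5*U - 5*U² - 5*z² (s(z, U) = -5*((z*z + U*U) + U) = -5*((z² + U²) + U) = -5*((U² + z²) + U) = -5*(U + U² + z²) = -5*U - 5*U² - 5*z²)
b = -5168
(s(-94, (-14)²) + D(-106))*(-48385 + b) = ((-5*(-14)² - 5*((-14)²)² - 5*(-94)²) - 106)*(-48385 - 5168) = ((-5*196 - 5*196² - 5*8836) - 106)*(-53553) = ((-980 - 5*38416 - 44180) - 106)*(-53553) = ((-980 - 192080 - 44180) - 106)*(-53553) = (-237240 - 106)*(-53553) = -237346*(-53553) = 12710590338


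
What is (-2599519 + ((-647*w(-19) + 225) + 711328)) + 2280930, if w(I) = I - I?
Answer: 392964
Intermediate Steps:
w(I) = 0
(-2599519 + ((-647*w(-19) + 225) + 711328)) + 2280930 = (-2599519 + ((-647*0 + 225) + 711328)) + 2280930 = (-2599519 + ((0 + 225) + 711328)) + 2280930 = (-2599519 + (225 + 711328)) + 2280930 = (-2599519 + 711553) + 2280930 = -1887966 + 2280930 = 392964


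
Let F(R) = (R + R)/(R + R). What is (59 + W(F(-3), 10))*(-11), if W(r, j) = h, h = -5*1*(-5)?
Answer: -924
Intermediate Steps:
F(R) = 1 (F(R) = (2*R)/((2*R)) = (2*R)*(1/(2*R)) = 1)
h = 25 (h = -5*(-5) = 25)
W(r, j) = 25
(59 + W(F(-3), 10))*(-11) = (59 + 25)*(-11) = 84*(-11) = -924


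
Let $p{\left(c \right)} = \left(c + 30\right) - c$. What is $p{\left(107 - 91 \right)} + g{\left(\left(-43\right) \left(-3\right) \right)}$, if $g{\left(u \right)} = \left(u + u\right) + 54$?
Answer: $342$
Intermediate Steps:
$g{\left(u \right)} = 54 + 2 u$ ($g{\left(u \right)} = 2 u + 54 = 54 + 2 u$)
$p{\left(c \right)} = 30$ ($p{\left(c \right)} = \left(30 + c\right) - c = 30$)
$p{\left(107 - 91 \right)} + g{\left(\left(-43\right) \left(-3\right) \right)} = 30 + \left(54 + 2 \left(\left(-43\right) \left(-3\right)\right)\right) = 30 + \left(54 + 2 \cdot 129\right) = 30 + \left(54 + 258\right) = 30 + 312 = 342$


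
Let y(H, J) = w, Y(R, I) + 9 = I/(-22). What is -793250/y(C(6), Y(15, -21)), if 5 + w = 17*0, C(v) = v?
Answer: 158650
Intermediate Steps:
Y(R, I) = -9 - I/22 (Y(R, I) = -9 + I/(-22) = -9 + I*(-1/22) = -9 - I/22)
w = -5 (w = -5 + 17*0 = -5 + 0 = -5)
y(H, J) = -5
-793250/y(C(6), Y(15, -21)) = -793250/(-5) = -793250*(-⅕) = 158650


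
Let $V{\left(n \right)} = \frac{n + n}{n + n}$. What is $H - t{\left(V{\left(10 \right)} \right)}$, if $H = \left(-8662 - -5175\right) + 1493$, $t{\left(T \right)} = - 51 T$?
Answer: $-1943$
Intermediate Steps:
$V{\left(n \right)} = 1$ ($V{\left(n \right)} = \frac{2 n}{2 n} = 2 n \frac{1}{2 n} = 1$)
$H = -1994$ ($H = \left(-8662 + 5175\right) + 1493 = -3487 + 1493 = -1994$)
$H - t{\left(V{\left(10 \right)} \right)} = -1994 - \left(-51\right) 1 = -1994 - -51 = -1994 + 51 = -1943$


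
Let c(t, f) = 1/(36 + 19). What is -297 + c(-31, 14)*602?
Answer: -15733/55 ≈ -286.05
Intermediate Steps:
c(t, f) = 1/55
-297 + c(-31, 14)*602 = -297 + (1/55)*602 = -297 + 602/55 = -15733/55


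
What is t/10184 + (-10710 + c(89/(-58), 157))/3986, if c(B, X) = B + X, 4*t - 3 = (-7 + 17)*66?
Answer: -6195948581/2354418592 ≈ -2.6316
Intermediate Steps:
t = 663/4 (t = ¾ + ((-7 + 17)*66)/4 = ¾ + (10*66)/4 = ¾ + (¼)*660 = ¾ + 165 = 663/4 ≈ 165.75)
t/10184 + (-10710 + c(89/(-58), 157))/3986 = (663/4)/10184 + (-10710 + (89/(-58) + 157))/3986 = (663/4)*(1/10184) + (-10710 + (89*(-1/58) + 157))*(1/3986) = 663/40736 + (-10710 + (-89/58 + 157))*(1/3986) = 663/40736 + (-10710 + 9017/58)*(1/3986) = 663/40736 - 612163/58*1/3986 = 663/40736 - 612163/231188 = -6195948581/2354418592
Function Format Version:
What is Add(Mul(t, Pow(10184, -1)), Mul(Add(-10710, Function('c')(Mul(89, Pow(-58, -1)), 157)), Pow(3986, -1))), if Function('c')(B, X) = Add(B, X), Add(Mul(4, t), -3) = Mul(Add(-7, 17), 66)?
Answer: Rational(-6195948581, 2354418592) ≈ -2.6316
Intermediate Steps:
t = Rational(663, 4) (t = Add(Rational(3, 4), Mul(Rational(1, 4), Mul(Add(-7, 17), 66))) = Add(Rational(3, 4), Mul(Rational(1, 4), Mul(10, 66))) = Add(Rational(3, 4), Mul(Rational(1, 4), 660)) = Add(Rational(3, 4), 165) = Rational(663, 4) ≈ 165.75)
Add(Mul(t, Pow(10184, -1)), Mul(Add(-10710, Function('c')(Mul(89, Pow(-58, -1)), 157)), Pow(3986, -1))) = Add(Mul(Rational(663, 4), Pow(10184, -1)), Mul(Add(-10710, Add(Mul(89, Pow(-58, -1)), 157)), Pow(3986, -1))) = Add(Mul(Rational(663, 4), Rational(1, 10184)), Mul(Add(-10710, Add(Mul(89, Rational(-1, 58)), 157)), Rational(1, 3986))) = Add(Rational(663, 40736), Mul(Add(-10710, Add(Rational(-89, 58), 157)), Rational(1, 3986))) = Add(Rational(663, 40736), Mul(Add(-10710, Rational(9017, 58)), Rational(1, 3986))) = Add(Rational(663, 40736), Mul(Rational(-612163, 58), Rational(1, 3986))) = Add(Rational(663, 40736), Rational(-612163, 231188)) = Rational(-6195948581, 2354418592)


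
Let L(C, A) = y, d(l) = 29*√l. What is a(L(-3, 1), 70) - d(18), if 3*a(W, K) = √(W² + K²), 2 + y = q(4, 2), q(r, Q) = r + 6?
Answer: -87*√2 + 2*√1241/3 ≈ -99.551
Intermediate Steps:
q(r, Q) = 6 + r
y = 8 (y = -2 + (6 + 4) = -2 + 10 = 8)
L(C, A) = 8
a(W, K) = √(K² + W²)/3 (a(W, K) = √(W² + K²)/3 = √(K² + W²)/3)
a(L(-3, 1), 70) - d(18) = √(70² + 8²)/3 - 29*√18 = √(4900 + 64)/3 - 29*3*√2 = √4964/3 - 87*√2 = (2*√1241)/3 - 87*√2 = 2*√1241/3 - 87*√2 = -87*√2 + 2*√1241/3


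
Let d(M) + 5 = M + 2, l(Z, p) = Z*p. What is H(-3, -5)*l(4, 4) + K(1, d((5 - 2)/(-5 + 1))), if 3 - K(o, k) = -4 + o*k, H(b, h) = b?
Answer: -149/4 ≈ -37.250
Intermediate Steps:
d(M) = -3 + M (d(M) = -5 + (M + 2) = -5 + (2 + M) = -3 + M)
K(o, k) = 7 - k*o (K(o, k) = 3 - (-4 + o*k) = 3 - (-4 + k*o) = 3 + (4 - k*o) = 7 - k*o)
H(-3, -5)*l(4, 4) + K(1, d((5 - 2)/(-5 + 1))) = -12*4 + (7 - 1*(-3 + (5 - 2)/(-5 + 1))*1) = -3*16 + (7 - 1*(-3 + 3/(-4))*1) = -48 + (7 - 1*(-3 + 3*(-¼))*1) = -48 + (7 - 1*(-3 - ¾)*1) = -48 + (7 - 1*(-15/4)*1) = -48 + (7 + 15/4) = -48 + 43/4 = -149/4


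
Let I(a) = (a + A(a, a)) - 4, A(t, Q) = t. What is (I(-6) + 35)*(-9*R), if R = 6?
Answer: -1026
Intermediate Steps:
I(a) = -4 + 2*a (I(a) = (a + a) - 4 = 2*a - 4 = -4 + 2*a)
(I(-6) + 35)*(-9*R) = ((-4 + 2*(-6)) + 35)*(-9*6) = ((-4 - 12) + 35)*(-54) = (-16 + 35)*(-54) = 19*(-54) = -1026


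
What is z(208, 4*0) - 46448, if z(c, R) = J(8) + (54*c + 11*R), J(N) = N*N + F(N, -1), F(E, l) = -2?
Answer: -35154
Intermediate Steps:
J(N) = -2 + N² (J(N) = N*N - 2 = N² - 2 = -2 + N²)
z(c, R) = 62 + 11*R + 54*c (z(c, R) = (-2 + 8²) + (54*c + 11*R) = (-2 + 64) + (11*R + 54*c) = 62 + (11*R + 54*c) = 62 + 11*R + 54*c)
z(208, 4*0) - 46448 = (62 + 11*(4*0) + 54*208) - 46448 = (62 + 11*0 + 11232) - 46448 = (62 + 0 + 11232) - 46448 = 11294 - 46448 = -35154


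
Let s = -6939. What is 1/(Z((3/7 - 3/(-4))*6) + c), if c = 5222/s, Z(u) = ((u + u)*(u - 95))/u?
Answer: -48573/8578463 ≈ -0.0056622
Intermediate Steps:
Z(u) = -190 + 2*u (Z(u) = ((2*u)*(-95 + u))/u = (2*u*(-95 + u))/u = -190 + 2*u)
c = -5222/6939 (c = 5222/(-6939) = 5222*(-1/6939) = -5222/6939 ≈ -0.75256)
1/(Z((3/7 - 3/(-4))*6) + c) = 1/((-190 + 2*((3/7 - 3/(-4))*6)) - 5222/6939) = 1/((-190 + 2*((3*(⅐) - 3*(-¼))*6)) - 5222/6939) = 1/((-190 + 2*((3/7 + ¾)*6)) - 5222/6939) = 1/((-190 + 2*((33/28)*6)) - 5222/6939) = 1/((-190 + 2*(99/14)) - 5222/6939) = 1/((-190 + 99/7) - 5222/6939) = 1/(-1231/7 - 5222/6939) = 1/(-8578463/48573) = -48573/8578463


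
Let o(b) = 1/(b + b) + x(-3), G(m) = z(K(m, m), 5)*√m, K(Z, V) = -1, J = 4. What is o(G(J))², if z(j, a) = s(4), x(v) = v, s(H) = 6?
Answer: 5041/576 ≈ 8.7517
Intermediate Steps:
z(j, a) = 6
G(m) = 6*√m
o(b) = -3 + 1/(2*b) (o(b) = 1/(b + b) - 3 = 1/(2*b) - 3 = -3 + 1/(2*b))
o(G(J))² = (-3 + 1/(2*((6*√4))))² = (-3 + 1/(2*((6*2))))² = (-3 + (½)/12)² = (-3 + (½)*(1/12))² = (-3 + 1/24)² = (-71/24)² = 5041/576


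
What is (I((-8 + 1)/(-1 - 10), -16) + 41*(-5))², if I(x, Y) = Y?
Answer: 48841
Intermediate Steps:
(I((-8 + 1)/(-1 - 10), -16) + 41*(-5))² = (-16 + 41*(-5))² = (-16 - 205)² = (-221)² = 48841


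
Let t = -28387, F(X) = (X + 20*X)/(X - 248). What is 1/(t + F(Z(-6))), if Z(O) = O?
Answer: -127/3605086 ≈ -3.5228e-5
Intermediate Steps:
F(X) = 21*X/(-248 + X) (F(X) = (21*X)/(-248 + X) = 21*X/(-248 + X))
1/(t + F(Z(-6))) = 1/(-28387 + 21*(-6)/(-248 - 6)) = 1/(-28387 + 21*(-6)/(-254)) = 1/(-28387 + 21*(-6)*(-1/254)) = 1/(-28387 + 63/127) = 1/(-3605086/127) = -127/3605086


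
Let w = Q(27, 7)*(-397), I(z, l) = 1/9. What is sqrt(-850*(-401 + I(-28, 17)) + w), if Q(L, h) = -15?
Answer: sqrt(3120395)/3 ≈ 588.82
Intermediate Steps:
I(z, l) = 1/9
w = 5955 (w = -15*(-397) = 5955)
sqrt(-850*(-401 + I(-28, 17)) + w) = sqrt(-850*(-401 + 1/9) + 5955) = sqrt(-850*(-3608/9) + 5955) = sqrt(3066800/9 + 5955) = sqrt(3120395/9) = sqrt(3120395)/3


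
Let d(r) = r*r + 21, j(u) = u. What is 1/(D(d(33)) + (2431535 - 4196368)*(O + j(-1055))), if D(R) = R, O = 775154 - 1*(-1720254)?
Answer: -1/4402116486939 ≈ -2.2716e-13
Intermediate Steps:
d(r) = 21 + r² (d(r) = r² + 21 = 21 + r²)
O = 2495408 (O = 775154 + 1720254 = 2495408)
1/(D(d(33)) + (2431535 - 4196368)*(O + j(-1055))) = 1/((21 + 33²) + (2431535 - 4196368)*(2495408 - 1055)) = 1/((21 + 1089) - 1764833*2494353) = 1/(1110 - 4402116488049) = 1/(-4402116486939) = -1/4402116486939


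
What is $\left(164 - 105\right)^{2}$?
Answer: $3481$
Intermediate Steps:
$\left(164 - 105\right)^{2} = 59^{2} = 3481$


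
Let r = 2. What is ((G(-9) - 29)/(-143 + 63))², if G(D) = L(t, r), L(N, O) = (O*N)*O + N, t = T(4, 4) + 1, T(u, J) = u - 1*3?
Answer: 361/6400 ≈ 0.056406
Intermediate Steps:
T(u, J) = -3 + u (T(u, J) = u - 3 = -3 + u)
t = 2 (t = (-3 + 4) + 1 = 1 + 1 = 2)
L(N, O) = N + N*O² (L(N, O) = (N*O)*O + N = N*O² + N = N + N*O²)
G(D) = 10 (G(D) = 2*(1 + 2²) = 2*(1 + 4) = 2*5 = 10)
((G(-9) - 29)/(-143 + 63))² = ((10 - 29)/(-143 + 63))² = (-19/(-80))² = (-19*(-1/80))² = (19/80)² = 361/6400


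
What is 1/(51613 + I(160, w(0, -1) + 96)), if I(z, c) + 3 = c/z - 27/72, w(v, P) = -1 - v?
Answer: 32/1651527 ≈ 1.9376e-5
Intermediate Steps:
I(z, c) = -27/8 + c/z (I(z, c) = -3 + (c/z - 27/72) = -3 + (c/z - 27*1/72) = -3 + (c/z - 3/8) = -3 + (-3/8 + c/z) = -27/8 + c/z)
1/(51613 + I(160, w(0, -1) + 96)) = 1/(51613 + (-27/8 + ((-1 - 1*0) + 96)/160)) = 1/(51613 + (-27/8 + ((-1 + 0) + 96)*(1/160))) = 1/(51613 + (-27/8 + (-1 + 96)*(1/160))) = 1/(51613 + (-27/8 + 95*(1/160))) = 1/(51613 + (-27/8 + 19/32)) = 1/(51613 - 89/32) = 1/(1651527/32) = 32/1651527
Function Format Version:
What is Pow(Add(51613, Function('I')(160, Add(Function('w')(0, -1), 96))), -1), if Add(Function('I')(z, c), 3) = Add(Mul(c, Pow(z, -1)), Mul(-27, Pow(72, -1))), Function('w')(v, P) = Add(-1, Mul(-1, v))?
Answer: Rational(32, 1651527) ≈ 1.9376e-5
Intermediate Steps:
Function('I')(z, c) = Add(Rational(-27, 8), Mul(c, Pow(z, -1))) (Function('I')(z, c) = Add(-3, Add(Mul(c, Pow(z, -1)), Mul(-27, Pow(72, -1)))) = Add(-3, Add(Mul(c, Pow(z, -1)), Mul(-27, Rational(1, 72)))) = Add(-3, Add(Mul(c, Pow(z, -1)), Rational(-3, 8))) = Add(-3, Add(Rational(-3, 8), Mul(c, Pow(z, -1)))) = Add(Rational(-27, 8), Mul(c, Pow(z, -1))))
Pow(Add(51613, Function('I')(160, Add(Function('w')(0, -1), 96))), -1) = Pow(Add(51613, Add(Rational(-27, 8), Mul(Add(Add(-1, Mul(-1, 0)), 96), Pow(160, -1)))), -1) = Pow(Add(51613, Add(Rational(-27, 8), Mul(Add(Add(-1, 0), 96), Rational(1, 160)))), -1) = Pow(Add(51613, Add(Rational(-27, 8), Mul(Add(-1, 96), Rational(1, 160)))), -1) = Pow(Add(51613, Add(Rational(-27, 8), Mul(95, Rational(1, 160)))), -1) = Pow(Add(51613, Add(Rational(-27, 8), Rational(19, 32))), -1) = Pow(Add(51613, Rational(-89, 32)), -1) = Pow(Rational(1651527, 32), -1) = Rational(32, 1651527)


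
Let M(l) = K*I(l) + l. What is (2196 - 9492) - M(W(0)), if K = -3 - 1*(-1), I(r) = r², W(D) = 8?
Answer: -7176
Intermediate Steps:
K = -2 (K = -3 + 1 = -2)
M(l) = l - 2*l² (M(l) = -2*l² + l = l - 2*l²)
(2196 - 9492) - M(W(0)) = (2196 - 9492) - 8*(1 - 2*8) = -7296 - 8*(1 - 16) = -7296 - 8*(-15) = -7296 - 1*(-120) = -7296 + 120 = -7176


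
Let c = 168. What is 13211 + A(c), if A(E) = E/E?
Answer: 13212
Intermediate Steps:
A(E) = 1
13211 + A(c) = 13211 + 1 = 13212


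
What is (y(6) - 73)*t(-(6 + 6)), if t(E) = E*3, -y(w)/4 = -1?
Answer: 2484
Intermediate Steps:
y(w) = 4 (y(w) = -4*(-1) = 4)
t(E) = 3*E
(y(6) - 73)*t(-(6 + 6)) = (4 - 73)*(3*(-(6 + 6))) = -207*(-1*12) = -207*(-12) = -69*(-36) = 2484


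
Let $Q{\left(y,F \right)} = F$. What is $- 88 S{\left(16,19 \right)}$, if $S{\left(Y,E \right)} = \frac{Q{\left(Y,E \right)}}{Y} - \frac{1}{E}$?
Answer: $- \frac{3795}{38} \approx -99.868$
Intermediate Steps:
$S{\left(Y,E \right)} = - \frac{1}{E} + \frac{E}{Y}$ ($S{\left(Y,E \right)} = \frac{E}{Y} - \frac{1}{E} = - \frac{1}{E} + \frac{E}{Y}$)
$- 88 S{\left(16,19 \right)} = - 88 \left(- \frac{1}{19} + \frac{19}{16}\right) = \left(-88\right) \frac{345}{304} = - \frac{3795}{38}$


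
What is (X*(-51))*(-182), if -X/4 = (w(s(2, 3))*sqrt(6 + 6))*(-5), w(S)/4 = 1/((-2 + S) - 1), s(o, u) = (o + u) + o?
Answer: 371280*sqrt(3) ≈ 6.4308e+5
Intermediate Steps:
s(o, u) = u + 2*o
w(S) = 4/(-3 + S) (w(S) = 4/((-2 + S) - 1) = 4/(-3 + S))
X = 40*sqrt(3) (X = -4*(4/(-3 + (3 + 2*2)))*sqrt(6 + 6)*(-5) = -4*(4/(-3 + (3 + 4)))*sqrt(12)*(-5) = -4*(4/(-3 + 7))*(2*sqrt(3))*(-5) = -4*(4/4)*(2*sqrt(3))*(-5) = -4*(4*(1/4))*(2*sqrt(3))*(-5) = -4*1*(2*sqrt(3))*(-5) = -4*2*sqrt(3)*(-5) = -(-40)*sqrt(3) = 40*sqrt(3) ≈ 69.282)
(X*(-51))*(-182) = ((40*sqrt(3))*(-51))*(-182) = -2040*sqrt(3)*(-182) = 371280*sqrt(3)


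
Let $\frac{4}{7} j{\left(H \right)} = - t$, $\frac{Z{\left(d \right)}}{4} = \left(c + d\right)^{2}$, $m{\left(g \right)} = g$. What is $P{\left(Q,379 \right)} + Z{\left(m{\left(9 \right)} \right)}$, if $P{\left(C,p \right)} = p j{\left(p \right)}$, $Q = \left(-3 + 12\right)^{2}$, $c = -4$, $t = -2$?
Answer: $\frac{2853}{2} \approx 1426.5$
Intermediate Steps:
$Z{\left(d \right)} = 4 \left(-4 + d\right)^{2}$
$Q = 81$ ($Q = 9^{2} = 81$)
$j{\left(H \right)} = \frac{7}{2}$ ($j{\left(H \right)} = \frac{7 \left(\left(-1\right) \left(-2\right)\right)}{4} = \frac{7}{4} \cdot 2 = \frac{7}{2}$)
$P{\left(C,p \right)} = \frac{7 p}{2}$ ($P{\left(C,p \right)} = p \frac{7}{2} = \frac{7 p}{2}$)
$P{\left(Q,379 \right)} + Z{\left(m{\left(9 \right)} \right)} = \frac{7}{2} \cdot 379 + 4 \left(-4 + 9\right)^{2} = \frac{2653}{2} + 4 \cdot 5^{2} = \frac{2653}{2} + 4 \cdot 25 = \frac{2653}{2} + 100 = \frac{2853}{2}$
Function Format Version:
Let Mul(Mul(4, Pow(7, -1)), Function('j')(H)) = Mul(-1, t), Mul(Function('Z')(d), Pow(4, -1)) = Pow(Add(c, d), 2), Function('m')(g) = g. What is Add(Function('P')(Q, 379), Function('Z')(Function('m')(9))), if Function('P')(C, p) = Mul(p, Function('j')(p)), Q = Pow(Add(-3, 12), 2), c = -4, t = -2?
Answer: Rational(2853, 2) ≈ 1426.5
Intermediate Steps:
Function('Z')(d) = Mul(4, Pow(Add(-4, d), 2))
Q = 81 (Q = Pow(9, 2) = 81)
Function('j')(H) = Rational(7, 2) (Function('j')(H) = Mul(Rational(7, 4), Mul(-1, -2)) = Mul(Rational(7, 4), 2) = Rational(7, 2))
Function('P')(C, p) = Mul(Rational(7, 2), p) (Function('P')(C, p) = Mul(p, Rational(7, 2)) = Mul(Rational(7, 2), p))
Add(Function('P')(Q, 379), Function('Z')(Function('m')(9))) = Add(Mul(Rational(7, 2), 379), Mul(4, Pow(Add(-4, 9), 2))) = Add(Rational(2653, 2), Mul(4, Pow(5, 2))) = Add(Rational(2653, 2), Mul(4, 25)) = Add(Rational(2653, 2), 100) = Rational(2853, 2)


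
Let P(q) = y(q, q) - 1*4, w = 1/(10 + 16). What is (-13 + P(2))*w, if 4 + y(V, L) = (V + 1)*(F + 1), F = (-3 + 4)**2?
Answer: -15/26 ≈ -0.57692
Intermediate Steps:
F = 1 (F = 1**2 = 1)
y(V, L) = -2 + 2*V (y(V, L) = -4 + (V + 1)*(1 + 1) = -4 + (1 + V)*2 = -4 + (2 + 2*V) = -2 + 2*V)
w = 1/26 ≈ 0.038462
P(q) = -6 + 2*q (P(q) = (-2 + 2*q) - 1*4 = (-2 + 2*q) - 4 = -6 + 2*q)
(-13 + P(2))*w = (-13 + (-6 + 2*2))*(1/26) = (-13 + (-6 + 4))*(1/26) = (-13 - 2)*(1/26) = -15*1/26 = -15/26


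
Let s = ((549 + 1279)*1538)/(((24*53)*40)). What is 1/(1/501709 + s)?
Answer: 3190869240/176317105357 ≈ 0.018097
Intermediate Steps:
s = 351433/6360 (s = (1828*1538)/((1272*40)) = 2811464/50880 = 2811464*(1/50880) = 351433/6360 ≈ 55.257)
1/(1/501709 + s) = 1/(1/501709 + 351433/6360) = 1/(176317105357/3190869240) = 3190869240/176317105357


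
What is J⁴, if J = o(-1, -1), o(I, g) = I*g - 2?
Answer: 1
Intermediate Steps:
o(I, g) = -2 + I*g
J = -1 (J = -2 - 1*(-1) = -2 + 1 = -1)
J⁴ = (-1)⁴ = 1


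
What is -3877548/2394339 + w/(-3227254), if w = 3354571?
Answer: -6848604155587/2575713371702 ≈ -2.6589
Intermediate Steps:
-3877548/2394339 + w/(-3227254) = -3877548/2394339 + 3354571/(-3227254) = -3877548*1/2394339 + 3354571*(-1/3227254) = -1292516/798113 - 3354571/3227254 = -6848604155587/2575713371702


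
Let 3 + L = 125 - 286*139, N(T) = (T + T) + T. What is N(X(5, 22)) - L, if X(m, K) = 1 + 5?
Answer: 39650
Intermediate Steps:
X(m, K) = 6
N(T) = 3*T (N(T) = 2*T + T = 3*T)
L = -39632 (L = -3 + (125 - 286*139) = -3 + (125 - 39754) = -3 - 39629 = -39632)
N(X(5, 22)) - L = 3*6 - 1*(-39632) = 18 + 39632 = 39650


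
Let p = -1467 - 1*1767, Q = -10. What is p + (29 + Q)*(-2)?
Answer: -3272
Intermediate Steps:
p = -3234 (p = -1467 - 1767 = -3234)
p + (29 + Q)*(-2) = -3234 + (29 - 10)*(-2) = -3234 + 19*(-2) = -3234 - 38 = -3272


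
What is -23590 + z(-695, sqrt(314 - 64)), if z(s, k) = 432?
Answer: -23158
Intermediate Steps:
-23590 + z(-695, sqrt(314 - 64)) = -23590 + 432 = -23158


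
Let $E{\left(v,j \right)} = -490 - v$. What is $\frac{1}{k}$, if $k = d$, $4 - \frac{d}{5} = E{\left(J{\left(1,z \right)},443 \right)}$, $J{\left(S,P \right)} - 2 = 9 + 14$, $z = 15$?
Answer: $\frac{1}{2595} \approx 0.00038536$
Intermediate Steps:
$J{\left(S,P \right)} = 25$ ($J{\left(S,P \right)} = 2 + \left(9 + 14\right) = 2 + 23 = 25$)
$d = 2595$ ($d = 20 - 5 \left(-490 - 25\right) = 20 - -2575 = 20 + 2575 = 2595$)
$k = 2595$
$\frac{1}{k} = \frac{1}{2595}$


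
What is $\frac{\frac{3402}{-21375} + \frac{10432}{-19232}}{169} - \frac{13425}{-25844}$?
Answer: $\frac{247121783011}{479558033500} \approx 0.51531$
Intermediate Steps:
$\frac{\frac{3402}{-21375} + \frac{10432}{-19232}}{169} - \frac{13425}{-25844} = \left(3402 \left(- \frac{1}{21375}\right) + 10432 \left(- \frac{1}{19232}\right)\right) \frac{1}{169} - - \frac{13425}{25844} = \left(- \frac{378}{2375} - \frac{326}{601}\right) \frac{1}{169} + \frac{13425}{25844} = \left(- \frac{1001428}{1427375}\right) \frac{1}{169} + \frac{13425}{25844} = - \frac{1001428}{241226375} + \frac{13425}{25844} = \frac{247121783011}{479558033500}$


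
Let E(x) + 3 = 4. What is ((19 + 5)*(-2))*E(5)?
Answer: -48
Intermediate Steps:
E(x) = 1 (E(x) = -3 + 4 = 1)
((19 + 5)*(-2))*E(5) = ((19 + 5)*(-2))*1 = (24*(-2))*1 = -48*1 = -48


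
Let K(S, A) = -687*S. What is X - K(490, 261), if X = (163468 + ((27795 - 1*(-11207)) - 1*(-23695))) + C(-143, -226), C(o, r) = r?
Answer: 562569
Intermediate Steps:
X = 225939 (X = (163468 + ((27795 - 1*(-11207)) - 1*(-23695))) - 226 = (163468 + ((27795 + 11207) + 23695)) - 226 = (163468 + (39002 + 23695)) - 226 = (163468 + 62697) - 226 = 226165 - 226 = 225939)
X - K(490, 261) = 225939 - (-687)*490 = 225939 - 1*(-336630) = 225939 + 336630 = 562569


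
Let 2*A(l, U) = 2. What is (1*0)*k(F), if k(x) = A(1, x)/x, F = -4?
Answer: 0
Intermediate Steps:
A(l, U) = 1 (A(l, U) = (½)*2 = 1)
k(x) = 1/x
(1*0)*k(F) = (1*0)/(-4) = 0*(-¼) = 0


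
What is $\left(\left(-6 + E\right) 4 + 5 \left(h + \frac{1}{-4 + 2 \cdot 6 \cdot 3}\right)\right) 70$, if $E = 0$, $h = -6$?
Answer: $- \frac{60305}{16} \approx -3769.1$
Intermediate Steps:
$\left(\left(-6 + E\right) 4 + 5 \left(h + \frac{1}{-4 + 2 \cdot 6 \cdot 3}\right)\right) 70 = \left(\left(-6 + 0\right) 4 + 5 \left(-6 + \frac{1}{-4 + 2 \cdot 6 \cdot 3}\right)\right) 70 = \left(\left(-6\right) 4 + 5 \left(-6 + \frac{1}{-4 + 12 \cdot 3}\right)\right) 70 = \left(-24 + 5 \left(-6 + \frac{1}{-4 + 36}\right)\right) 70 = \left(-24 + 5 \left(-6 + \frac{1}{32}\right)\right) 70 = \left(-24 + 5 \left(- \frac{191}{32}\right)\right) 70 = \left(-24 - \frac{955}{32}\right) 70 = \left(- \frac{1723}{32}\right) 70 = - \frac{60305}{16}$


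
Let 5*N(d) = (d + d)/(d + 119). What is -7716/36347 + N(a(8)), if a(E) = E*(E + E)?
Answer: -11812/2362555 ≈ -0.0049997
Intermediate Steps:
a(E) = 2*E**2 (a(E) = E*(2*E) = 2*E**2)
N(d) = 2*d/(5*(119 + d)) (N(d) = ((d + d)/(d + 119))/5 = ((2*d)/(119 + d))/5 = (2*d/(119 + d))/5 = 2*d/(5*(119 + d)))
-7716/36347 + N(a(8)) = -7716/36347 + 2*(2*8**2)/(5*(119 + 2*8**2)) = -7716*1/36347 + 2*(2*64)/(5*(119 + 2*64)) = -7716/36347 + (2/5)*128/(119 + 128) = -7716/36347 + (2/5)*128/247 = -7716/36347 + (2/5)*128*(1/247) = -7716/36347 + 256/1235 = -11812/2362555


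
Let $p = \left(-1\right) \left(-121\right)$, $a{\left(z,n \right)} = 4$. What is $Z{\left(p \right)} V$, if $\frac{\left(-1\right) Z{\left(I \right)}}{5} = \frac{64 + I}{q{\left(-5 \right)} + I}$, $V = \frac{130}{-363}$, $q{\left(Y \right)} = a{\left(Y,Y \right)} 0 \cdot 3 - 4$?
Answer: $\frac{9250}{3267} \approx 2.8313$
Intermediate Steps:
$p = 121$
$q{\left(Y \right)} = -4$ ($q{\left(Y \right)} = 4 \cdot 0 \cdot 3 - 4 = 0 \cdot 3 - 4 = 0 - 4 = -4$)
$V = - \frac{130}{363}$ ($V = 130 \left(- \frac{1}{363}\right) = - \frac{130}{363} \approx -0.35813$)
$Z{\left(I \right)} = - \frac{5 \left(64 + I\right)}{-4 + I}$ ($Z{\left(I \right)} = - 5 \frac{64 + I}{-4 + I} = - \frac{5 \left(64 + I\right)}{-4 + I}$)
$Z{\left(p \right)} V = \frac{5 \left(-64 - 121\right)}{-4 + 121} \left(- \frac{130}{363}\right) = \frac{5 \left(-64 - 121\right)}{117} \left(- \frac{130}{363}\right) = 5 \cdot \frac{1}{117} \left(-185\right) \left(- \frac{130}{363}\right) = \left(- \frac{925}{117}\right) \left(- \frac{130}{363}\right) = \frac{9250}{3267}$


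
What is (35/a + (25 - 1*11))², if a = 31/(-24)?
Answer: 164836/961 ≈ 171.53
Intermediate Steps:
a = -31/24 (a = 31*(-1/24) = -31/24 ≈ -1.2917)
(35/a + (25 - 1*11))² = (35/(-31/24) + (25 - 1*11))² = (35*(-24/31) + (25 - 11))² = (-840/31 + 14)² = (-406/31)² = 164836/961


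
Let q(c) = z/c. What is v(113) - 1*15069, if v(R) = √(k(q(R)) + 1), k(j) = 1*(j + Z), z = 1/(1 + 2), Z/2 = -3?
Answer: -15069 + 11*I*√4746/339 ≈ -15069.0 + 2.2354*I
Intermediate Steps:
Z = -6 (Z = 2*(-3) = -6)
z = ⅓ (z = 1/3 = ⅓ ≈ 0.33333)
q(c) = 1/(3*c)
k(j) = -6 + j (k(j) = 1*(j - 6) = 1*(-6 + j) = -6 + j)
v(R) = √(-5 + 1/(3*R)) (v(R) = √((-6 + 1/(3*R)) + 1) = √(-5 + 1/(3*R)))
v(113) - 1*15069 = √(-45 + 3/113)/3 - 1*15069 = √(-45 + 3*(1/113))/3 - 15069 = √(-45 + 3/113)/3 - 15069 = √(-5082/113)/3 - 15069 = (11*I*√4746/113)/3 - 15069 = 11*I*√4746/339 - 15069 = -15069 + 11*I*√4746/339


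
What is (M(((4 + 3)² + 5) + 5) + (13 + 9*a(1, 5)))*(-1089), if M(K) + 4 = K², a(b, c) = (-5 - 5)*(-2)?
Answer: -3996630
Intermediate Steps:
a(b, c) = 20 (a(b, c) = -10*(-2) = 20)
M(K) = -4 + K²
(M(((4 + 3)² + 5) + 5) + (13 + 9*a(1, 5)))*(-1089) = ((-4 + (((4 + 3)² + 5) + 5)²) + (13 + 9*20))*(-1089) = ((-4 + ((7² + 5) + 5)²) + (13 + 180))*(-1089) = ((-4 + ((49 + 5) + 5)²) + 193)*(-1089) = ((-4 + (54 + 5)²) + 193)*(-1089) = ((-4 + 59²) + 193)*(-1089) = ((-4 + 3481) + 193)*(-1089) = (3477 + 193)*(-1089) = 3670*(-1089) = -3996630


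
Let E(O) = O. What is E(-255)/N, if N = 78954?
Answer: -85/26318 ≈ -0.0032297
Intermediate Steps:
E(-255)/N = -255/78954 = -255*1/78954 = -85/26318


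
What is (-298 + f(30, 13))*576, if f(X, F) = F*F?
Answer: -74304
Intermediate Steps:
f(X, F) = F**2
(-298 + f(30, 13))*576 = (-298 + 13**2)*576 = (-298 + 169)*576 = -129*576 = -74304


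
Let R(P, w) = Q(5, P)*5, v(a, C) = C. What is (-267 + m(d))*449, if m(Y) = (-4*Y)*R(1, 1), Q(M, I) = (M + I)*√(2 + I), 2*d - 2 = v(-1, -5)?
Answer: -119883 + 80820*√3 ≈ 20101.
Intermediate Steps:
d = -3/2 (d = 1 + (½)*(-5) = 1 - 5/2 = -3/2 ≈ -1.5000)
Q(M, I) = √(2 + I)*(I + M) (Q(M, I) = (I + M)*√(2 + I) = √(2 + I)*(I + M))
R(P, w) = 5*√(2 + P)*(5 + P) (R(P, w) = (√(2 + P)*(P + 5))*5 = (√(2 + P)*(5 + P))*5 = 5*√(2 + P)*(5 + P))
m(Y) = -120*Y*√3 (m(Y) = (-4*Y)*(5*√(2 + 1)*(5 + 1)) = (-4*Y)*(5*√3*6) = (-4*Y)*(30*√3) = -120*Y*√3)
(-267 + m(d))*449 = (-267 - 120*(-3/2)*√3)*449 = (-267 + 180*√3)*449 = -119883 + 80820*√3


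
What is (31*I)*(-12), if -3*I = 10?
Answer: 1240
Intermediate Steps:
I = -10/3 (I = -⅓*10 = -10/3 ≈ -3.3333)
(31*I)*(-12) = (31*(-10/3))*(-12) = -310/3*(-12) = 1240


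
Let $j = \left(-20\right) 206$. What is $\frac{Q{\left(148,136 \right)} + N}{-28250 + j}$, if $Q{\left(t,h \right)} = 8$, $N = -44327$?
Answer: $\frac{14773}{10790} \approx 1.3691$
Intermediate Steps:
$j = -4120$
$\frac{Q{\left(148,136 \right)} + N}{-28250 + j} = \frac{8 - 44327}{-28250 - 4120} = - \frac{44319}{-32370} = \left(-44319\right) \left(- \frac{1}{32370}\right) = \frac{14773}{10790}$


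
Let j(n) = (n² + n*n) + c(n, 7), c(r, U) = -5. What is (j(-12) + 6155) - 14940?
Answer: -8502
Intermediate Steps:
j(n) = -5 + 2*n² (j(n) = (n² + n*n) - 5 = (n² + n²) - 5 = 2*n² - 5 = -5 + 2*n²)
(j(-12) + 6155) - 14940 = ((-5 + 2*(-12)²) + 6155) - 14940 = ((-5 + 2*144) + 6155) - 14940 = ((-5 + 288) + 6155) - 14940 = (283 + 6155) - 14940 = 6438 - 14940 = -8502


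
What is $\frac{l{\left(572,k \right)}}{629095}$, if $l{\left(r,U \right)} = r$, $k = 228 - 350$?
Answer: $\frac{572}{629095} \approx 0.00090924$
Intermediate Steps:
$k = -122$ ($k = 228 - 350 = -122$)
$\frac{l{\left(572,k \right)}}{629095} = \frac{572}{629095}$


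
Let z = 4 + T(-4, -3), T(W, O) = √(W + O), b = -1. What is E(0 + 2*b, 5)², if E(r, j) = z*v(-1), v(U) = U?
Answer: (4 + I*√7)² ≈ 9.0 + 21.166*I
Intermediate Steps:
T(W, O) = √(O + W)
z = 4 + I*√7 (z = 4 + √(-3 - 4) = 4 + √(-7) = 4 + I*√7 ≈ 4.0 + 2.6458*I)
E(r, j) = -4 - I*√7 (E(r, j) = (4 + I*√7)*(-1) = -4 - I*√7)
E(0 + 2*b, 5)² = (-4 - I*√7)²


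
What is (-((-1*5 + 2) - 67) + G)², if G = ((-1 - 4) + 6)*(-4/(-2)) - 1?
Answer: 5041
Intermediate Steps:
G = 1 (G = (-5 + 6)*(-4*(-½)) - 1 = 1*2 - 1 = 2 - 1 = 1)
(-((-1*5 + 2) - 67) + G)² = (-((-1*5 + 2) - 67) + 1)² = (-((-5 + 2) - 67) + 1)² = (-(-3 - 67) + 1)² = (-1*(-70) + 1)² = (70 + 1)² = 71² = 5041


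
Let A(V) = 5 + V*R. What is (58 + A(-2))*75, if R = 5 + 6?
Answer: 3075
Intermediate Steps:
R = 11
A(V) = 5 + 11*V (A(V) = 5 + V*11 = 5 + 11*V)
(58 + A(-2))*75 = (58 + (5 + 11*(-2)))*75 = (58 + (5 - 22))*75 = (58 - 17)*75 = 41*75 = 3075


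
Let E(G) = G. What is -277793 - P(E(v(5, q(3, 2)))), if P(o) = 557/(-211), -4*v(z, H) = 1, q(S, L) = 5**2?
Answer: -58613766/211 ≈ -2.7779e+5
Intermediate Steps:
q(S, L) = 25
v(z, H) = -1/4 (v(z, H) = -1/4*1 = -1/4)
P(o) = -557/211 (P(o) = 557*(-1/211) = -557/211)
-277793 - P(E(v(5, q(3, 2)))) = -277793 - 1*(-557/211) = -277793 + 557/211 = -58613766/211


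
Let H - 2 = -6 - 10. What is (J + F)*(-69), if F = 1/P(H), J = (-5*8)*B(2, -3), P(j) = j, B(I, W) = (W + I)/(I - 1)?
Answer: -38571/14 ≈ -2755.1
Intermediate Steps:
B(I, W) = (I + W)/(-1 + I)
H = -14 (H = 2 + (-6 - 10) = 2 - 16 = -14)
J = 40 (J = (-5*8)*((2 - 3)/(-1 + 2)) = -40*(-1)/1 = -40*(-1) = 40)
F = -1/14 (F = 1/(-14) = -1/14 ≈ -0.071429)
(J + F)*(-69) = (40 - 1/14)*(-69) = (559/14)*(-69) = -38571/14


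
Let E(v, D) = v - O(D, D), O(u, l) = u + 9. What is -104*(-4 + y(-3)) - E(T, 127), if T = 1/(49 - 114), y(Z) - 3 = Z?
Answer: 35881/65 ≈ 552.02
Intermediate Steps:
y(Z) = 3 + Z
O(u, l) = 9 + u
T = -1/65 (T = 1/(-65) = -1/65 ≈ -0.015385)
E(v, D) = -9 + v - D (E(v, D) = v - (9 + D) = v + (-9 - D) = -9 + v - D)
-104*(-4 + y(-3)) - E(T, 127) = -104*(-4 + (3 - 3)) - (-9 - 1/65 - 1*127) = -104*(-4 + 0) - (-9 - 1/65 - 127) = -104*(-4) - 1*(-8841/65) = 416 + 8841/65 = 35881/65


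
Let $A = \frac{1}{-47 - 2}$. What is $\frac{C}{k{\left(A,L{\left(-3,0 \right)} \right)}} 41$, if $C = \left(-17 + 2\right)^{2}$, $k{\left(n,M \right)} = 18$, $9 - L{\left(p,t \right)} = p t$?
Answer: $\frac{1025}{2} \approx 512.5$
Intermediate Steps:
$L{\left(p,t \right)} = 9 - p t$
$A = - \frac{1}{49}$ ($A = \frac{1}{-49} = - \frac{1}{49} \approx -0.020408$)
$C = 225$ ($C = \left(-15\right)^{2} = 225$)
$\frac{C}{k{\left(A,L{\left(-3,0 \right)} \right)}} 41 = \frac{225}{18} \cdot 41 = 225 \cdot \frac{1}{18} \cdot 41 = \frac{25}{2} \cdot 41 = \frac{1025}{2}$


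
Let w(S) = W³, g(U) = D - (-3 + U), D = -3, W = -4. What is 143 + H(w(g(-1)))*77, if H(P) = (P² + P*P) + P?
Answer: 625999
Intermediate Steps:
g(U) = -U (g(U) = -3 - (-3 + U) = -3 + (3 - U) = -U)
w(S) = -64 (w(S) = (-4)³ = -64)
H(P) = P + 2*P² (H(P) = (P² + P²) + P = 2*P² + P = P + 2*P²)
143 + H(w(g(-1)))*77 = 143 - 64*(1 + 2*(-64))*77 = 143 - 64*(1 - 128)*77 = 143 - 64*(-127)*77 = 143 + 8128*77 = 143 + 625856 = 625999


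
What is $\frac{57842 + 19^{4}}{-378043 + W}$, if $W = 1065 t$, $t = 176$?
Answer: $- \frac{188163}{190603} \approx -0.9872$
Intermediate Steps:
$W = 187440$ ($W = 1065 \cdot 176 = 187440$)
$\frac{57842 + 19^{4}}{-378043 + W} = \frac{57842 + 19^{4}}{-378043 + 187440} = \frac{57842 + 130321}{-190603} = 188163 \left(- \frac{1}{190603}\right) = - \frac{188163}{190603}$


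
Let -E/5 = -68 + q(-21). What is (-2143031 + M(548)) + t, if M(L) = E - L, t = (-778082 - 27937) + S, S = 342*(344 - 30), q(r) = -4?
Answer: -2841850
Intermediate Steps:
S = 107388 (S = 342*314 = 107388)
t = -698631 (t = (-778082 - 27937) + 107388 = -806019 + 107388 = -698631)
E = 360 (E = -5*(-68 - 4) = -5*(-72) = 360)
M(L) = 360 - L
(-2143031 + M(548)) + t = (-2143031 + (360 - 1*548)) - 698631 = (-2143031 + (360 - 548)) - 698631 = (-2143031 - 188) - 698631 = -2143219 - 698631 = -2841850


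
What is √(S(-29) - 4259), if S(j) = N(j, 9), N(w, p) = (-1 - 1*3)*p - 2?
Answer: I*√4297 ≈ 65.552*I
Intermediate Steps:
N(w, p) = -2 - 4*p (N(w, p) = (-1 - 3)*p - 2 = -4*p - 2 = -2 - 4*p)
S(j) = -38 (S(j) = -2 - 4*9 = -2 - 36 = -38)
√(S(-29) - 4259) = √(-38 - 4259) = √(-4297) = I*√4297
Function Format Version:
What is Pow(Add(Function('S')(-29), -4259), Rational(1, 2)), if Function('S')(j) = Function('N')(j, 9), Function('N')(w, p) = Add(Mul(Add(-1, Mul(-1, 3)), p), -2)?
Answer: Mul(I, Pow(4297, Rational(1, 2))) ≈ Mul(65.552, I)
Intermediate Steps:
Function('N')(w, p) = Add(-2, Mul(-4, p)) (Function('N')(w, p) = Add(Mul(Add(-1, -3), p), -2) = Add(Mul(-4, p), -2) = Add(-2, Mul(-4, p)))
Function('S')(j) = -38 (Function('S')(j) = Add(-2, Mul(-4, 9)) = Add(-2, -36) = -38)
Pow(Add(Function('S')(-29), -4259), Rational(1, 2)) = Pow(Add(-38, -4259), Rational(1, 2)) = Pow(-4297, Rational(1, 2)) = Mul(I, Pow(4297, Rational(1, 2)))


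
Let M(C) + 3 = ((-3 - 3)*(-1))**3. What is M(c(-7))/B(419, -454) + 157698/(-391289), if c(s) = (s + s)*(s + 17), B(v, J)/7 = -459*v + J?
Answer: -212884968207/528015158825 ≈ -0.40318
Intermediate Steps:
B(v, J) = -3213*v + 7*J (B(v, J) = 7*(-459*v + J) = 7*(J - 459*v) = -3213*v + 7*J)
c(s) = 2*s*(17 + s) (c(s) = (2*s)*(17 + s) = 2*s*(17 + s))
M(C) = 213 (M(C) = -3 + ((-3 - 3)*(-1))**3 = -3 + (-6*(-1))**3 = -3 + 6**3 = -3 + 216 = 213)
M(c(-7))/B(419, -454) + 157698/(-391289) = 213/(-3213*419 + 7*(-454)) + 157698/(-391289) = 213/(-1346247 - 3178) + 157698*(-1/391289) = 213/(-1349425) - 157698/391289 = 213*(-1/1349425) - 157698/391289 = -213/1349425 - 157698/391289 = -212884968207/528015158825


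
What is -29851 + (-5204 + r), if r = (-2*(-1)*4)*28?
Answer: -34831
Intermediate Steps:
r = 224 (r = (2*4)*28 = 8*28 = 224)
-29851 + (-5204 + r) = -29851 + (-5204 + 224) = -29851 - 4980 = -34831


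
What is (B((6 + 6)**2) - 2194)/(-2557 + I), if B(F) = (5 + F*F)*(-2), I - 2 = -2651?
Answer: 21838/2603 ≈ 8.3896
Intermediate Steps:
I = -2649 (I = 2 - 2651 = -2649)
B(F) = -10 - 2*F**2 (B(F) = (5 + F**2)*(-2) = -10 - 2*F**2)
(B((6 + 6)**2) - 2194)/(-2557 + I) = ((-10 - 2*(6 + 6)**4) - 2194)/(-2557 - 2649) = ((-10 - 2*(12**2)**2) - 2194)/(-5206) = ((-10 - 2*144**2) - 2194)*(-1/5206) = ((-10 - 2*20736) - 2194)*(-1/5206) = ((-10 - 41472) - 2194)*(-1/5206) = (-41482 - 2194)*(-1/5206) = -43676*(-1/5206) = 21838/2603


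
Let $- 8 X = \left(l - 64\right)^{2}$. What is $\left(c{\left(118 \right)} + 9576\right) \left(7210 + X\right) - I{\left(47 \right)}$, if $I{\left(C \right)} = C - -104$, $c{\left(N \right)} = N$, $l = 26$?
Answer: $68143822$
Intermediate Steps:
$I{\left(C \right)} = 104 + C$ ($I{\left(C \right)} = C + 104 = 104 + C$)
$X = - \frac{361}{2}$ ($X = - \frac{\left(26 - 64\right)^{2}}{8} = - \frac{\left(-38\right)^{2}}{8} = \left(- \frac{1}{8}\right) 1444 = - \frac{361}{2} \approx -180.5$)
$\left(c{\left(118 \right)} + 9576\right) \left(7210 + X\right) - I{\left(47 \right)} = \left(118 + 9576\right) \left(7210 - \frac{361}{2}\right) - \left(104 + 47\right) = 9694 \cdot \frac{14059}{2} - 151 = 68143973 - 151 = 68143822$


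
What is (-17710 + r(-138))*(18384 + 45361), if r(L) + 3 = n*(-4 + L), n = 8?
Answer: -1201529505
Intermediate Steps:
r(L) = -35 + 8*L (r(L) = -3 + 8*(-4 + L) = -3 + (-32 + 8*L) = -35 + 8*L)
(-17710 + r(-138))*(18384 + 45361) = (-17710 + (-35 + 8*(-138)))*(18384 + 45361) = (-17710 + (-35 - 1104))*63745 = (-17710 - 1139)*63745 = -18849*63745 = -1201529505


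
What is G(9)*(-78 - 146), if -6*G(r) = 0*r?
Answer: 0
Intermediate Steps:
G(r) = 0 (G(r) = -0*r = -⅙*0 = 0)
G(9)*(-78 - 146) = 0*(-78 - 146) = 0*(-224) = 0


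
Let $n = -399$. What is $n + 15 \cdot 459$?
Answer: $6486$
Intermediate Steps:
$n + 15 \cdot 459 = -399 + 15 \cdot 459 = -399 + 6885 = 6486$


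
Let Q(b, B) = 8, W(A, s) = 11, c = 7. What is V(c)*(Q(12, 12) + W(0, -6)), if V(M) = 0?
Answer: 0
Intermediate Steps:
V(c)*(Q(12, 12) + W(0, -6)) = 0*(8 + 11) = 0*19 = 0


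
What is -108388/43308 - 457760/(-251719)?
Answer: -1864662223/2725361613 ≈ -0.68419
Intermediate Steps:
-108388/43308 - 457760/(-251719) = -108388*1/43308 - 457760*(-1/251719) = -27097/10827 + 457760/251719 = -1864662223/2725361613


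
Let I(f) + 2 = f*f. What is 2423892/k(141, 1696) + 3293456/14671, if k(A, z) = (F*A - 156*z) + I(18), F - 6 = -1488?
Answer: 380738788741/1735637984 ≈ 219.37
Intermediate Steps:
F = -1482 (F = 6 - 1488 = -1482)
I(f) = -2 + f² (I(f) = -2 + f*f = -2 + f²)
k(A, z) = 322 - 1482*A - 156*z (k(A, z) = (-1482*A - 156*z) + (-2 + 18²) = (-1482*A - 156*z) + (-2 + 324) = (-1482*A - 156*z) + 322 = 322 - 1482*A - 156*z)
2423892/k(141, 1696) + 3293456/14671 = 2423892/(322 - 1482*141 - 156*1696) + 3293456/14671 = 2423892/(322 - 208962 - 264576) + 3293456*(1/14671) = 2423892/(-473216) + 3293456/14671 = 2423892*(-1/473216) + 3293456/14671 = -605973/118304 + 3293456/14671 = 380738788741/1735637984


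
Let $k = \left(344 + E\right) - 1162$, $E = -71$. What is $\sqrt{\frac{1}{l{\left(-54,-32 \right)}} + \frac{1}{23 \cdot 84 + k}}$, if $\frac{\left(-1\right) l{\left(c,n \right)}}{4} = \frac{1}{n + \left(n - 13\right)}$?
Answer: $\frac{\sqrt{83768545}}{2086} \approx 4.3876$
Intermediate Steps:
$l{\left(c,n \right)} = - \frac{4}{-13 + 2 n}$ ($l{\left(c,n \right)} = - \frac{4}{n + \left(n - 13\right)} = - \frac{4}{n + \left(-13 + n\right)} = - \frac{4}{-13 + 2 n}$)
$k = -889$ ($k = \left(344 - 71\right) - 1162 = 273 - 1162 = -889$)
$\sqrt{\frac{1}{l{\left(-54,-32 \right)}} + \frac{1}{23 \cdot 84 + k}} = \sqrt{\frac{1}{\left(-4\right) \frac{1}{-13 + 2 \left(-32\right)}} + \frac{1}{23 \cdot 84 - 889}} = \sqrt{\frac{1}{\left(-4\right) \frac{1}{-13 - 64}} + \frac{1}{1932 - 889}} = \sqrt{\frac{1}{\left(-4\right) \frac{1}{-77}} + \frac{1}{1043}} = \sqrt{\frac{1}{\left(-4\right) \left(- \frac{1}{77}\right)} + \frac{1}{1043}} = \sqrt{\frac{1}{\frac{4}{77}} + \frac{1}{1043}} = \sqrt{\frac{77}{4} + \frac{1}{1043}} = \sqrt{\frac{80315}{4172}} = \frac{\sqrt{83768545}}{2086}$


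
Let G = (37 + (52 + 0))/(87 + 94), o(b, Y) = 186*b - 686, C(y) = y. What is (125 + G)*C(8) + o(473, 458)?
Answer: 15981564/181 ≈ 88296.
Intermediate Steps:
o(b, Y) = -686 + 186*b
G = 89/181 (G = (37 + 52)/181 = 89*(1/181) = 89/181 ≈ 0.49171)
(125 + G)*C(8) + o(473, 458) = (125 + 89/181)*8 + (-686 + 186*473) = (22714/181)*8 + (-686 + 87978) = 181712/181 + 87292 = 15981564/181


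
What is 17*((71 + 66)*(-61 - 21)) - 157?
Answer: -191135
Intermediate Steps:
17*((71 + 66)*(-61 - 21)) - 157 = 17*(137*(-82)) - 157 = 17*(-11234) - 157 = -190978 - 157 = -191135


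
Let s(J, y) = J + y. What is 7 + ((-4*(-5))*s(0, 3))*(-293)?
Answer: -17573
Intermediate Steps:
7 + ((-4*(-5))*s(0, 3))*(-293) = 7 + ((-4*(-5))*(0 + 3))*(-293) = 7 + (20*3)*(-293) = 7 + 60*(-293) = 7 - 17580 = -17573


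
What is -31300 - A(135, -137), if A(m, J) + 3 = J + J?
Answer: -31023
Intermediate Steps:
A(m, J) = -3 + 2*J (A(m, J) = -3 + (J + J) = -3 + 2*J)
-31300 - A(135, -137) = -31300 - (-3 + 2*(-137)) = -31300 - (-3 - 274) = -31300 - 1*(-277) = -31300 + 277 = -31023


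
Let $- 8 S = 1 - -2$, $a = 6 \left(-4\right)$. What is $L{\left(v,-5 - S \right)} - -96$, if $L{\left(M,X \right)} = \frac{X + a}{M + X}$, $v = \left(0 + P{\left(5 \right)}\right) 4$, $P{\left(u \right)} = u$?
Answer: $\frac{11579}{123} \approx 94.138$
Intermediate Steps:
$a = -24$
$v = 20$ ($v = \left(0 + 5\right) 4 = 5 \cdot 4 = 20$)
$S = - \frac{3}{8}$ ($S = - \frac{1 - -2}{8} = - \frac{1 + 2}{8} = \left(- \frac{1}{8}\right) 3 = - \frac{3}{8} \approx -0.375$)
$L{\left(M,X \right)} = \frac{-24 + X}{M + X}$ ($L{\left(M,X \right)} = \frac{X - 24}{M + X} = \frac{-24 + X}{M + X}$)
$L{\left(v,-5 - S \right)} - -96 = \frac{-24 - \frac{37}{8}}{20 - \frac{37}{8}} - -96 = \frac{-24 + \left(-5 + \frac{3}{8}\right)}{20 + \left(-5 + \frac{3}{8}\right)} + 96 = \frac{-24 - \frac{37}{8}}{20 - \frac{37}{8}} + 96 = \frac{1}{\frac{123}{8}} \left(- \frac{229}{8}\right) + 96 = \frac{8}{123} \left(- \frac{229}{8}\right) + 96 = - \frac{229}{123} + 96 = \frac{11579}{123}$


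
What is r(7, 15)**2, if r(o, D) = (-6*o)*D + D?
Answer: 378225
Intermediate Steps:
r(o, D) = D - 6*D*o (r(o, D) = -6*D*o + D = D - 6*D*o)
r(7, 15)**2 = (15*(1 - 6*7))**2 = (15*(1 - 42))**2 = (15*(-41))**2 = (-615)**2 = 378225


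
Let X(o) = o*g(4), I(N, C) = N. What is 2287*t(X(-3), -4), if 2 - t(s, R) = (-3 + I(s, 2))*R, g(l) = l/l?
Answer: -50314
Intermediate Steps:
g(l) = 1
X(o) = o (X(o) = o*1 = o)
t(s, R) = 2 - R*(-3 + s) (t(s, R) = 2 - (-3 + s)*R = 2 - R*(-3 + s))
2287*t(X(-3), -4) = 2287*(2 + 3*(-4) - 1*(-4)*(-3)) = 2287*(2 - 12 - 12) = 2287*(-22) = -50314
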